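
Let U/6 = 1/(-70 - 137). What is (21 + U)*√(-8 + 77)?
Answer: 1447*√69/69 ≈ 174.20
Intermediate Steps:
U = -2/69 (U = 6/(-70 - 137) = 6/(-207) = 6*(-1/207) = -2/69 ≈ -0.028986)
(21 + U)*√(-8 + 77) = (21 - 2/69)*√(-8 + 77) = 1447*√69/69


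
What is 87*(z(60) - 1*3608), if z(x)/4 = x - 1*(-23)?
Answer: -285012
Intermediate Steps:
z(x) = 92 + 4*x (z(x) = 4*(x - 1*(-23)) = 4*(x + 23) = 4*(23 + x) = 92 + 4*x)
87*(z(60) - 1*3608) = 87*((92 + 4*60) - 1*3608) = 87*((92 + 240) - 3608) = 87*(332 - 3608) = 87*(-3276) = -285012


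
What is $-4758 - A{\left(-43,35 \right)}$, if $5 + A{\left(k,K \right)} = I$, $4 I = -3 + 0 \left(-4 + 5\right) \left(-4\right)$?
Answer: $- \frac{19009}{4} \approx -4752.3$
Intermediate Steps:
$I = - \frac{3}{4}$ ($I = \frac{-3 + 0 \left(-4 + 5\right) \left(-4\right)}{4} = \frac{-3 + 0 \cdot 1 \left(-4\right)}{4} = \frac{-3 + 0 \left(-4\right)}{4} = \frac{-3 + 0}{4} = \frac{1}{4} \left(-3\right) = - \frac{3}{4} \approx -0.75$)
$A{\left(k,K \right)} = - \frac{23}{4}$ ($A{\left(k,K \right)} = -5 - \frac{3}{4} = - \frac{23}{4}$)
$-4758 - A{\left(-43,35 \right)} = -4758 - - \frac{23}{4} = -4758 + \frac{23}{4} = - \frac{19009}{4}$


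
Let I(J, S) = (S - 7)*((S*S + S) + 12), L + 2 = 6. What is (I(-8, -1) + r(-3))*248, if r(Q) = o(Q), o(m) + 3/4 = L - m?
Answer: -22258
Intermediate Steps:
L = 4 (L = -2 + 6 = 4)
o(m) = 13/4 - m (o(m) = -¾ + (4 - m) = 13/4 - m)
r(Q) = 13/4 - Q
I(J, S) = (-7 + S)*(12 + S + S²) (I(J, S) = (-7 + S)*((S² + S) + 12) = (-7 + S)*((S + S²) + 12) = (-7 + S)*(12 + S + S²))
(I(-8, -1) + r(-3))*248 = ((-84 + (-1)³ - 6*(-1)² + 5*(-1)) + (13/4 - 1*(-3)))*248 = ((-84 - 1 - 6*1 - 5) + (13/4 + 3))*248 = ((-84 - 1 - 6 - 5) + 25/4)*248 = (-96 + 25/4)*248 = -359/4*248 = -22258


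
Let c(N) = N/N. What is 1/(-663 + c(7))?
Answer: -1/662 ≈ -0.0015106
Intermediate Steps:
c(N) = 1
1/(-663 + c(7)) = 1/(-663 + 1) = 1/(-662) = -1/662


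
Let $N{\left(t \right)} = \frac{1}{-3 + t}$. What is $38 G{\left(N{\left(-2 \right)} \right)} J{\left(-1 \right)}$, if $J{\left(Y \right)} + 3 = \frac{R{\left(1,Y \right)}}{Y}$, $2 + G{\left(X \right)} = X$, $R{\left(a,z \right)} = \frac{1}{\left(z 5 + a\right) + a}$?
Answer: $\frac{3344}{15} \approx 222.93$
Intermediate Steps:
$R{\left(a,z \right)} = \frac{1}{2 a + 5 z}$ ($R{\left(a,z \right)} = \frac{1}{\left(5 z + a\right) + a} = \frac{1}{\left(a + 5 z\right) + a} = \frac{1}{2 a + 5 z}$)
$G{\left(X \right)} = -2 + X$
$J{\left(Y \right)} = -3 + \frac{1}{Y \left(2 + 5 Y\right)}$ ($J{\left(Y \right)} = -3 + \frac{1}{\left(2 \cdot 1 + 5 Y\right) Y} = -3 + \frac{1}{\left(2 + 5 Y\right) Y} = -3 + \frac{1}{Y \left(2 + 5 Y\right)}$)
$38 G{\left(N{\left(-2 \right)} \right)} J{\left(-1 \right)} = 38 \left(-2 + \frac{1}{-3 - 2}\right) \left(-3 + \frac{1}{\left(-1\right) \left(2 + 5 \left(-1\right)\right)}\right) = 38 \left(-2 + \frac{1}{-5}\right) \left(-3 - \frac{1}{2 - 5}\right) = 38 \left(-2 - \frac{1}{5}\right) \left(-3 - \frac{1}{-3}\right) = 38 \left(- \frac{11}{5}\right) \left(-3 - - \frac{1}{3}\right) = - \frac{418 \left(-3 + \frac{1}{3}\right)}{5} = \left(- \frac{418}{5}\right) \left(- \frac{8}{3}\right) = \frac{3344}{15}$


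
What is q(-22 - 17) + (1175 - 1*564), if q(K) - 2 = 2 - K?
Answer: 654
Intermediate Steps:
q(K) = 4 - K (q(K) = 2 + (2 - K) = 4 - K)
q(-22 - 17) + (1175 - 1*564) = (4 - (-22 - 17)) + (1175 - 1*564) = (4 - 1*(-39)) + (1175 - 564) = (4 + 39) + 611 = 43 + 611 = 654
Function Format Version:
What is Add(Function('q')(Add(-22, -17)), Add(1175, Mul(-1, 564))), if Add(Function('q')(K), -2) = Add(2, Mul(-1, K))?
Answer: 654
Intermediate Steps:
Function('q')(K) = Add(4, Mul(-1, K)) (Function('q')(K) = Add(2, Add(2, Mul(-1, K))) = Add(4, Mul(-1, K)))
Add(Function('q')(Add(-22, -17)), Add(1175, Mul(-1, 564))) = Add(Add(4, Mul(-1, Add(-22, -17))), Add(1175, Mul(-1, 564))) = Add(Add(4, Mul(-1, -39)), Add(1175, -564)) = Add(Add(4, 39), 611) = Add(43, 611) = 654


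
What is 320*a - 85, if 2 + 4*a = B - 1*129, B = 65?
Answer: -5365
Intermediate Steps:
a = -33/2 (a = -½ + (65 - 1*129)/4 = -½ + (65 - 129)/4 = -½ + (¼)*(-64) = -½ - 16 = -33/2 ≈ -16.500)
320*a - 85 = 320*(-33/2) - 85 = -5280 - 85 = -5365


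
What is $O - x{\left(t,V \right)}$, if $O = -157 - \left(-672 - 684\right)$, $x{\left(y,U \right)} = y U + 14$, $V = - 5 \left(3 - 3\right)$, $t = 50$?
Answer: $1185$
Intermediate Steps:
$V = 0$ ($V = \left(-5\right) 0 = 0$)
$x{\left(y,U \right)} = 14 + U y$ ($x{\left(y,U \right)} = U y + 14 = 14 + U y$)
$O = 1199$ ($O = -157 - \left(-672 - 684\right) = -157 - -1356 = -157 + 1356 = 1199$)
$O - x{\left(t,V \right)} = 1199 - \left(14 + 0 \cdot 50\right) = 1199 - \left(14 + 0\right) = 1199 - 14 = 1185$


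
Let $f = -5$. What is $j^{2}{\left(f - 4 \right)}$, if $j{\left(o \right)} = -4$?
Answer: $16$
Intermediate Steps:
$j^{2}{\left(f - 4 \right)} = \left(-4\right)^{2} = 16$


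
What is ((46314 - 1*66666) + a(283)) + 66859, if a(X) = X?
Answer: 46790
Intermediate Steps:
((46314 - 1*66666) + a(283)) + 66859 = ((46314 - 1*66666) + 283) + 66859 = ((46314 - 66666) + 283) + 66859 = (-20352 + 283) + 66859 = -20069 + 66859 = 46790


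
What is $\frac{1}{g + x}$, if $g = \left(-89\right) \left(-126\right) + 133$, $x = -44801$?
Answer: $- \frac{1}{33454} \approx -2.9892 \cdot 10^{-5}$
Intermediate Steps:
$g = 11347$ ($g = 11214 + 133 = 11347$)
$\frac{1}{g + x} = \frac{1}{11347 - 44801} = \frac{1}{-33454} = - \frac{1}{33454}$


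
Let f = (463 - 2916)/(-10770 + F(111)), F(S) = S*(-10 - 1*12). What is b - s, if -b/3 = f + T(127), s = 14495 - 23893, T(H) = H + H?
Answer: 38030491/4404 ≈ 8635.4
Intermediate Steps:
T(H) = 2*H
s = -9398
F(S) = -22*S (F(S) = S*(-10 - 12) = S*(-22) = -22*S)
f = 2453/13212 (f = (463 - 2916)/(-10770 - 22*111) = -2453/(-10770 - 2442) = -2453/(-13212) = -2453*(-1/13212) = 2453/13212 ≈ 0.18566)
b = -3358301/4404 (b = -3*(2453/13212 + 2*127) = -3*(2453/13212 + 254) = -3*3358301/13212 = -3358301/4404 ≈ -762.56)
b - s = -3358301/4404 - 1*(-9398) = -3358301/4404 + 9398 = 38030491/4404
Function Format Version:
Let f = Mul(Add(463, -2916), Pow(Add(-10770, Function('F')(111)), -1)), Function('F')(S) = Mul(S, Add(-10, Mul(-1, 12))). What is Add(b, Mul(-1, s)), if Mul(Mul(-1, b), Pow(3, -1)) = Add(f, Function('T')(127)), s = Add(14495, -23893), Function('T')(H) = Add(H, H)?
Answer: Rational(38030491, 4404) ≈ 8635.4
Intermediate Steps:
Function('T')(H) = Mul(2, H)
s = -9398
Function('F')(S) = Mul(-22, S) (Function('F')(S) = Mul(S, Add(-10, -12)) = Mul(S, -22) = Mul(-22, S))
f = Rational(2453, 13212) (f = Mul(Add(463, -2916), Pow(Add(-10770, Mul(-22, 111)), -1)) = Mul(-2453, Pow(Add(-10770, -2442), -1)) = Mul(-2453, Pow(-13212, -1)) = Mul(-2453, Rational(-1, 13212)) = Rational(2453, 13212) ≈ 0.18566)
b = Rational(-3358301, 4404) (b = Mul(-3, Add(Rational(2453, 13212), Mul(2, 127))) = Mul(-3, Add(Rational(2453, 13212), 254)) = Mul(-3, Rational(3358301, 13212)) = Rational(-3358301, 4404) ≈ -762.56)
Add(b, Mul(-1, s)) = Add(Rational(-3358301, 4404), Mul(-1, -9398)) = Add(Rational(-3358301, 4404), 9398) = Rational(38030491, 4404)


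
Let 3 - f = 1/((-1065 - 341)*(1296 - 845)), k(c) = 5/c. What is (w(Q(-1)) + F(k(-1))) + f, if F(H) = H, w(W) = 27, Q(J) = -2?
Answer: 15852651/634106 ≈ 25.000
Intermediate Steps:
f = 1902319/634106 (f = 3 - 1/((-1065 - 341)*(1296 - 845)) = 3 - 1/((-1406*451)) = 3 - 1/(-634106) = 3 - 1*(-1/634106) = 3 + 1/634106 = 1902319/634106 ≈ 3.0000)
(w(Q(-1)) + F(k(-1))) + f = (27 + 5/(-1)) + 1902319/634106 = (27 + 5*(-1)) + 1902319/634106 = (27 - 5) + 1902319/634106 = 22 + 1902319/634106 = 15852651/634106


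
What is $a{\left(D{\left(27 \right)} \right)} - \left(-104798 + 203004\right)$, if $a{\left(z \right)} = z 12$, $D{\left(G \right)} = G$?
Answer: $-97882$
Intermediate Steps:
$a{\left(z \right)} = 12 z$
$a{\left(D{\left(27 \right)} \right)} - \left(-104798 + 203004\right) = 12 \cdot 27 - \left(-104798 + 203004\right) = 324 - 98206 = -97882$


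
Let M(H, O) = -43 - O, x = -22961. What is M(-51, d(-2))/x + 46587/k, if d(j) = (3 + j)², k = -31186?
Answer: -1068311923/716061746 ≈ -1.4919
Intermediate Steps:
M(-51, d(-2))/x + 46587/k = (-43 - (3 - 2)²)/(-22961) + 46587/(-31186) = (-43 - 1*1²)*(-1/22961) + 46587*(-1/31186) = (-43 - 1*1)*(-1/22961) - 46587/31186 = (-43 - 1)*(-1/22961) - 46587/31186 = -44*(-1/22961) - 46587/31186 = 44/22961 - 46587/31186 = -1068311923/716061746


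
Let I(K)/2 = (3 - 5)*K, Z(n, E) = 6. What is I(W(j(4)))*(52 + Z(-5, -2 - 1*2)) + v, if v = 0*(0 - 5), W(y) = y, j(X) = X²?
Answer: -3712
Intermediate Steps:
v = 0 (v = 0*(-5) = 0)
I(K) = -4*K (I(K) = 2*((3 - 5)*K) = 2*(-2*K) = -4*K)
I(W(j(4)))*(52 + Z(-5, -2 - 1*2)) + v = (-4*4²)*(52 + 6) + 0 = -4*16*58 + 0 = -64*58 + 0 = -3712 + 0 = -3712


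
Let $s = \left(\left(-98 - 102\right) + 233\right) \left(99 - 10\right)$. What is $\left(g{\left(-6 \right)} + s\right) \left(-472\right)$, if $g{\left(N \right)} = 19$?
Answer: $-1395232$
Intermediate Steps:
$s = 2937$ ($s = \left(\left(-98 - 102\right) + 233\right) 89 = \left(-200 + 233\right) 89 = 33 \cdot 89 = 2937$)
$\left(g{\left(-6 \right)} + s\right) \left(-472\right) = \left(19 + 2937\right) \left(-472\right) = 2956 \left(-472\right) = -1395232$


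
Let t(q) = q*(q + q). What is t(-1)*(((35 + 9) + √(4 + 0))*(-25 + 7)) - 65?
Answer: -1721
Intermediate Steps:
t(q) = 2*q² (t(q) = q*(2*q) = 2*q²)
t(-1)*(((35 + 9) + √(4 + 0))*(-25 + 7)) - 65 = (2*(-1)²)*(((35 + 9) + √(4 + 0))*(-25 + 7)) - 65 = (2*1)*((44 + √4)*(-18)) - 65 = 2*((44 + 2)*(-18)) - 65 = 2*(46*(-18)) - 65 = 2*(-828) - 65 = -1656 - 65 = -1721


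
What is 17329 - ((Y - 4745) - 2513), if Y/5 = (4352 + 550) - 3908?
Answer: 19617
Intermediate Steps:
Y = 4970 (Y = 5*((4352 + 550) - 3908) = 5*(4902 - 3908) = 5*994 = 4970)
17329 - ((Y - 4745) - 2513) = 17329 - ((4970 - 4745) - 2513) = 17329 - (225 - 2513) = 17329 - 1*(-2288) = 17329 + 2288 = 19617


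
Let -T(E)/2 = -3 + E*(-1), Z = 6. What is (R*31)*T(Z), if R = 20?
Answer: 11160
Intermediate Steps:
T(E) = 6 + 2*E (T(E) = -2*(-3 + E*(-1)) = -2*(-3 - E) = 6 + 2*E)
(R*31)*T(Z) = (20*31)*(6 + 2*6) = 620*(6 + 12) = 620*18 = 11160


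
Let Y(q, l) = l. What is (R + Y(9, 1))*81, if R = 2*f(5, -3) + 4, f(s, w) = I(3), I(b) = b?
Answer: 891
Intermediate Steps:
f(s, w) = 3
R = 10 (R = 2*3 + 4 = 6 + 4 = 10)
(R + Y(9, 1))*81 = (10 + 1)*81 = 11*81 = 891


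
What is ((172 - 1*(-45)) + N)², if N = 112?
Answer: 108241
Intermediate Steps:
((172 - 1*(-45)) + N)² = ((172 - 1*(-45)) + 112)² = ((172 + 45) + 112)² = (217 + 112)² = 329² = 108241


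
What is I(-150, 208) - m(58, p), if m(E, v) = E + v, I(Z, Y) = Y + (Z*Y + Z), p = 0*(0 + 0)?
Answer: -31200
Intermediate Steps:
p = 0 (p = 0*0 = 0)
I(Z, Y) = Y + Z + Y*Z (I(Z, Y) = Y + (Y*Z + Z) = Y + (Z + Y*Z) = Y + Z + Y*Z)
I(-150, 208) - m(58, p) = (208 - 150 + 208*(-150)) - (58 + 0) = (208 - 150 - 31200) - 1*58 = -31142 - 58 = -31200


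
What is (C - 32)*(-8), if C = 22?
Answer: 80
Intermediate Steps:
(C - 32)*(-8) = (22 - 32)*(-8) = -10*(-8) = 80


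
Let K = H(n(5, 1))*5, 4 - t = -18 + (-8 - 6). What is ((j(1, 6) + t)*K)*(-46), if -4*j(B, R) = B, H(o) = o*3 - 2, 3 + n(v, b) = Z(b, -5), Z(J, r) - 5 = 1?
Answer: -115115/2 ≈ -57558.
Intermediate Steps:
Z(J, r) = 6 (Z(J, r) = 5 + 1 = 6)
n(v, b) = 3 (n(v, b) = -3 + 6 = 3)
H(o) = -2 + 3*o (H(o) = 3*o - 2 = -2 + 3*o)
j(B, R) = -B/4
t = 36 (t = 4 - (-18 + (-8 - 6)) = 4 - (-18 - 14) = 4 - 1*(-32) = 4 + 32 = 36)
K = 35 (K = (-2 + 3*3)*5 = (-2 + 9)*5 = 7*5 = 35)
((j(1, 6) + t)*K)*(-46) = ((-¼*1 + 36)*35)*(-46) = ((-¼ + 36)*35)*(-46) = ((143/4)*35)*(-46) = (5005/4)*(-46) = -115115/2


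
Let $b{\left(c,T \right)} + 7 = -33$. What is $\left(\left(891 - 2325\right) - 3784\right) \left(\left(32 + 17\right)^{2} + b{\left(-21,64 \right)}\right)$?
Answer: $-12319698$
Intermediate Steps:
$b{\left(c,T \right)} = -40$ ($b{\left(c,T \right)} = -7 - 33 = -40$)
$\left(\left(891 - 2325\right) - 3784\right) \left(\left(32 + 17\right)^{2} + b{\left(-21,64 \right)}\right) = \left(\left(891 - 2325\right) - 3784\right) \left(\left(32 + 17\right)^{2} - 40\right) = \left(\left(891 - 2325\right) - 3784\right) \left(49^{2} - 40\right) = \left(-1434 - 3784\right) \left(2401 - 40\right) = \left(-5218\right) 2361 = -12319698$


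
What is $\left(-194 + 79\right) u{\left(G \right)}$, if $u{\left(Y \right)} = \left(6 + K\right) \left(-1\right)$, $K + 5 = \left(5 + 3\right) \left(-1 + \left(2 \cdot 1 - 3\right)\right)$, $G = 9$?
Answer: $-1725$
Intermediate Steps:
$K = -21$ ($K = -5 + \left(5 + 3\right) \left(-1 + \left(2 \cdot 1 - 3\right)\right) = -5 + 8 \left(-1 + \left(2 - 3\right)\right) = -5 + 8 \left(-1 - 1\right) = -5 + 8 \left(-2\right) = -5 - 16 = -21$)
$u{\left(Y \right)} = 15$ ($u{\left(Y \right)} = \left(6 - 21\right) \left(-1\right) = \left(-15\right) \left(-1\right) = 15$)
$\left(-194 + 79\right) u{\left(G \right)} = \left(-194 + 79\right) 15 = \left(-115\right) 15 = -1725$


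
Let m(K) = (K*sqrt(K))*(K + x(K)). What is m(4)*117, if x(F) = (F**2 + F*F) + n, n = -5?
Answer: 29016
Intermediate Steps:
x(F) = -5 + 2*F**2 (x(F) = (F**2 + F*F) - 5 = (F**2 + F**2) - 5 = 2*F**2 - 5 = -5 + 2*F**2)
m(K) = K**(3/2)*(-5 + K + 2*K**2) (m(K) = (K*sqrt(K))*(K + (-5 + 2*K**2)) = K**(3/2)*(-5 + K + 2*K**2))
m(4)*117 = (4**(3/2)*(-5 + 4 + 2*4**2))*117 = (8*(-5 + 4 + 2*16))*117 = (8*(-5 + 4 + 32))*117 = (8*31)*117 = 248*117 = 29016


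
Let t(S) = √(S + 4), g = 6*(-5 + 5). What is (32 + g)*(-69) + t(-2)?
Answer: -2208 + √2 ≈ -2206.6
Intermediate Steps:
g = 0 (g = 6*0 = 0)
t(S) = √(4 + S)
(32 + g)*(-69) + t(-2) = (32 + 0)*(-69) + √(4 - 2) = 32*(-69) + √2 = -2208 + √2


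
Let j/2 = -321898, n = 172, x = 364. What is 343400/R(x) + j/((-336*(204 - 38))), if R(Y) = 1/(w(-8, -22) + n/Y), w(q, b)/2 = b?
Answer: -2709531048463/181272 ≈ -1.4947e+7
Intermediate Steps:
w(q, b) = 2*b
j = -643796 (j = 2*(-321898) = -643796)
R(Y) = 1/(-44 + 172/Y) (R(Y) = 1/(2*(-22) + 172/Y) = 1/(-44 + 172/Y))
343400/R(x) + j/((-336*(204 - 38))) = 343400/((-1*364/(-172 + 44*364))) - 643796*(-1/(336*(204 - 38))) = 343400/((-1*364/(-172 + 16016))) - 643796/((-336*166)) = 343400/((-1*364/15844)) - 643796/(-55776) = 343400/((-1*364*1/15844)) - 643796*(-1/55776) = 343400/(-91/3961) + 160949/13944 = 343400*(-3961/91) + 160949/13944 = -1360207400/91 + 160949/13944 = -2709531048463/181272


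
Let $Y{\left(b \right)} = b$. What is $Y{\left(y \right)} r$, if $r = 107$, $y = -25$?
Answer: $-2675$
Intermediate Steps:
$Y{\left(y \right)} r = \left(-25\right) 107 = -2675$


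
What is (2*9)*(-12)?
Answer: -216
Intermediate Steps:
(2*9)*(-12) = 18*(-12) = -216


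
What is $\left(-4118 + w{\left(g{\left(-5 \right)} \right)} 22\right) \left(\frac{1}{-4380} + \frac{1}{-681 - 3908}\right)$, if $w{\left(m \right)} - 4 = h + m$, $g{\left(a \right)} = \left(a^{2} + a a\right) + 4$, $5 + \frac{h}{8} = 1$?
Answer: $\frac{5300679}{3349970} \approx 1.5823$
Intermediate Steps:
$h = -32$ ($h = -40 + 8 \cdot 1 = -40 + 8 = -32$)
$g{\left(a \right)} = 4 + 2 a^{2}$ ($g{\left(a \right)} = \left(a^{2} + a^{2}\right) + 4 = 2 a^{2} + 4 = 4 + 2 a^{2}$)
$w{\left(m \right)} = -28 + m$ ($w{\left(m \right)} = 4 + \left(-32 + m\right) = -28 + m$)
$\left(-4118 + w{\left(g{\left(-5 \right)} \right)} 22\right) \left(\frac{1}{-4380} + \frac{1}{-681 - 3908}\right) = \left(-4118 + \left(-28 + \left(4 + 2 \left(-5\right)^{2}\right)\right) 22\right) \left(\frac{1}{-4380} + \frac{1}{-681 - 3908}\right) = \left(-4118 + \left(-28 + \left(4 + 2 \cdot 25\right)\right) 22\right) \left(- \frac{1}{4380} + \frac{1}{-4589}\right) = \left(-4118 + \left(-28 + \left(4 + 50\right)\right) 22\right) \left(- \frac{1}{4380} - \frac{1}{4589}\right) = \left(-4118 + \left(-28 + 54\right) 22\right) \left(- \frac{8969}{20099820}\right) = \left(-4118 + 26 \cdot 22\right) \left(- \frac{8969}{20099820}\right) = \left(-4118 + 572\right) \left(- \frac{8969}{20099820}\right) = \left(-3546\right) \left(- \frac{8969}{20099820}\right) = \frac{5300679}{3349970}$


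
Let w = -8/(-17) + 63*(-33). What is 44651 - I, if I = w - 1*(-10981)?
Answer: 607725/17 ≈ 35749.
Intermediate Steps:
w = -35335/17 (w = -8*(-1/17) - 2079 = 8/17 - 2079 = -35335/17 ≈ -2078.5)
I = 151342/17 (I = -35335/17 - 1*(-10981) = -35335/17 + 10981 = 151342/17 ≈ 8902.5)
44651 - I = 44651 - 1*151342/17 = 44651 - 151342/17 = 607725/17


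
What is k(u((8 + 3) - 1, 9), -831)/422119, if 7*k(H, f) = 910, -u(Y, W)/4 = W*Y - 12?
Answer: 130/422119 ≈ 0.00030797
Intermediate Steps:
u(Y, W) = 48 - 4*W*Y (u(Y, W) = -4*(W*Y - 12) = -4*(-12 + W*Y) = 48 - 4*W*Y)
k(H, f) = 130 (k(H, f) = (⅐)*910 = 130)
k(u((8 + 3) - 1, 9), -831)/422119 = 130/422119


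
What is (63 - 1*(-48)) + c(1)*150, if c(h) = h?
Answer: 261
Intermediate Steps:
(63 - 1*(-48)) + c(1)*150 = (63 - 1*(-48)) + 1*150 = (63 + 48) + 150 = 111 + 150 = 261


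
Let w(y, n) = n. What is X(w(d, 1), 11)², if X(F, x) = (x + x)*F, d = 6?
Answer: 484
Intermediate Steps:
X(F, x) = 2*F*x (X(F, x) = (2*x)*F = 2*F*x)
X(w(d, 1), 11)² = (2*1*11)² = 22² = 484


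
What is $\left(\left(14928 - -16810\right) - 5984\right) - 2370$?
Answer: $23384$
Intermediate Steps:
$\left(\left(14928 - -16810\right) - 5984\right) - 2370 = \left(\left(14928 + 16810\right) - 5984\right) - 2370 = \left(31738 - 5984\right) - 2370 = 25754 - 2370 = 23384$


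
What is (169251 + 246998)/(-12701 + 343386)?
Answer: 416249/330685 ≈ 1.2587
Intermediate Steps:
(169251 + 246998)/(-12701 + 343386) = 416249/330685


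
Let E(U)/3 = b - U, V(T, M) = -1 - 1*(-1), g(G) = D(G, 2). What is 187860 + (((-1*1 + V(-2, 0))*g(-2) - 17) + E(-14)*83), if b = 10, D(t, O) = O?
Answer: 193817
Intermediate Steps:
g(G) = 2
V(T, M) = 0 (V(T, M) = -1 + 1 = 0)
E(U) = 30 - 3*U (E(U) = 3*(10 - U) = 30 - 3*U)
187860 + (((-1*1 + V(-2, 0))*g(-2) - 17) + E(-14)*83) = 187860 + (((-1*1 + 0)*2 - 17) + (30 - 3*(-14))*83) = 187860 + (((-1 + 0)*2 - 17) + (30 + 42)*83) = 187860 + ((-1*2 - 17) + 72*83) = 187860 + ((-2 - 17) + 5976) = 187860 + (-19 + 5976) = 187860 + 5957 = 193817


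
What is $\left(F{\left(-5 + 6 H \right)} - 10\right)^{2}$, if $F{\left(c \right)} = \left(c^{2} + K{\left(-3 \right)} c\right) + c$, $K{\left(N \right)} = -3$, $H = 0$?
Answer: $625$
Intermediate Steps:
$F{\left(c \right)} = c^{2} - 2 c$ ($F{\left(c \right)} = \left(c^{2} - 3 c\right) + c = c^{2} - 2 c$)
$\left(F{\left(-5 + 6 H \right)} - 10\right)^{2} = \left(\left(-5 + 6 \cdot 0\right) \left(-2 + \left(-5 + 6 \cdot 0\right)\right) - 10\right)^{2} = \left(\left(-5 + 0\right) \left(-2 + \left(-5 + 0\right)\right) - 10\right)^{2} = \left(- 5 \left(-2 - 5\right) - 10\right)^{2} = \left(\left(-5\right) \left(-7\right) - 10\right)^{2} = \left(35 - 10\right)^{2} = 25^{2} = 625$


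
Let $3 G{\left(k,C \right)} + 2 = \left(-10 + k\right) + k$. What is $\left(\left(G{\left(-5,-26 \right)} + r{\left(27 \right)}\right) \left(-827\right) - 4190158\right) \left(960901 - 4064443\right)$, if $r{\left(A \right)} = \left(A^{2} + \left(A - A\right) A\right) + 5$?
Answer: $14869415249676$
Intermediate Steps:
$r{\left(A \right)} = 5 + A^{2}$ ($r{\left(A \right)} = \left(A^{2} + 0 A\right) + 5 = \left(A^{2} + 0\right) + 5 = A^{2} + 5 = 5 + A^{2}$)
$G{\left(k,C \right)} = -4 + \frac{2 k}{3}$ ($G{\left(k,C \right)} = - \frac{2}{3} + \frac{\left(-10 + k\right) + k}{3} = - \frac{2}{3} + \frac{-10 + 2 k}{3} = - \frac{2}{3} + \left(- \frac{10}{3} + \frac{2 k}{3}\right) = -4 + \frac{2 k}{3}$)
$\left(\left(G{\left(-5,-26 \right)} + r{\left(27 \right)}\right) \left(-827\right) - 4190158\right) \left(960901 - 4064443\right) = \left(\left(\left(-4 + \frac{2}{3} \left(-5\right)\right) + \left(5 + 27^{2}\right)\right) \left(-827\right) - 4190158\right) \left(960901 - 4064443\right) = \left(\left(\left(-4 - \frac{10}{3}\right) + \left(5 + 729\right)\right) \left(-827\right) - 4190158\right) \left(-3103542\right) = \left(\left(- \frac{22}{3} + 734\right) \left(-827\right) - 4190158\right) \left(-3103542\right) = \left(\frac{2180}{3} \left(-827\right) - 4190158\right) \left(-3103542\right) = \left(- \frac{1802860}{3} - 4190158\right) \left(-3103542\right) = \left(- \frac{14373334}{3}\right) \left(-3103542\right) = 14869415249676$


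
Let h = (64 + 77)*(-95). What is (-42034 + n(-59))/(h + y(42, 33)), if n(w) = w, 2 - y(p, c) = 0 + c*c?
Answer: 42093/14482 ≈ 2.9066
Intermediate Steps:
y(p, c) = 2 - c**2 (y(p, c) = 2 - (0 + c*c) = 2 - (0 + c**2) = 2 - c**2)
h = -13395 (h = 141*(-95) = -13395)
(-42034 + n(-59))/(h + y(42, 33)) = (-42034 - 59)/(-13395 + (2 - 1*33**2)) = -42093/(-13395 + (2 - 1*1089)) = -42093/(-13395 + (2 - 1089)) = -42093/(-13395 - 1087) = -42093/(-14482) = -42093*(-1/14482) = 42093/14482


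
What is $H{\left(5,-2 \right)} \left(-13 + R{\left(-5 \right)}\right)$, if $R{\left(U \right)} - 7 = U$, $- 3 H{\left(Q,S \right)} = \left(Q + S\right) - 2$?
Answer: $\frac{11}{3} \approx 3.6667$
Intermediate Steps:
$H{\left(Q,S \right)} = \frac{2}{3} - \frac{Q}{3} - \frac{S}{3}$ ($H{\left(Q,S \right)} = - \frac{\left(Q + S\right) - 2}{3} = - \frac{-2 + Q + S}{3} = \frac{2}{3} - \frac{Q}{3} - \frac{S}{3}$)
$R{\left(U \right)} = 7 + U$
$H{\left(5,-2 \right)} \left(-13 + R{\left(-5 \right)}\right) = \left(\frac{2}{3} - \frac{5}{3} - - \frac{2}{3}\right) \left(-13 + \left(7 - 5\right)\right) = \left(\frac{2}{3} - \frac{5}{3} + \frac{2}{3}\right) \left(-13 + 2\right) = \left(- \frac{1}{3}\right) \left(-11\right) = \frac{11}{3}$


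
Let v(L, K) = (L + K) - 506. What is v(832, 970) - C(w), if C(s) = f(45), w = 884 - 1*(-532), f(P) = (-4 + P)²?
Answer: -385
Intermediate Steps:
v(L, K) = -506 + K + L (v(L, K) = (K + L) - 506 = -506 + K + L)
w = 1416 (w = 884 + 532 = 1416)
C(s) = 1681 (C(s) = (-4 + 45)² = 41² = 1681)
v(832, 970) - C(w) = (-506 + 970 + 832) - 1*1681 = 1296 - 1681 = -385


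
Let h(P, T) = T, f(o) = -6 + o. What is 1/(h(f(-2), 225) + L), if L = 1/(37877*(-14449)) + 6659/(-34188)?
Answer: 2672938831332/600890612858615 ≈ 0.0044483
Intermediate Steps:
L = -520624191085/2672938831332 (L = (1/37877)*(-1/14449) + 6659*(-1/34188) = -1/547284773 - 6659/34188 = -520624191085/2672938831332 ≈ -0.19478)
1/(h(f(-2), 225) + L) = 1/(225 - 520624191085/2672938831332) = 1/(600890612858615/2672938831332) = 2672938831332/600890612858615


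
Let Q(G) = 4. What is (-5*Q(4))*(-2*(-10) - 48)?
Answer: 560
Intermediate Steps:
(-5*Q(4))*(-2*(-10) - 48) = (-5*4)*(-2*(-10) - 48) = -20*(20 - 48) = -20*(-28) = 560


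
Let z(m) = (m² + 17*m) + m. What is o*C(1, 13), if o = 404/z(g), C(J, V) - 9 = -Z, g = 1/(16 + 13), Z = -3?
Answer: 4077168/523 ≈ 7795.7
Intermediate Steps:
g = 1/29 ≈ 0.034483
C(J, V) = 12 (C(J, V) = 9 - 1*(-3) = 9 + 3 = 12)
z(m) = m² + 18*m
o = 339764/523 (o = 404/(((18 + 1/29)/29)) = 404/(((1/29)*(523/29))) = 404/(523/841) = 404*(841/523) = 339764/523 ≈ 649.64)
o*C(1, 13) = (339764/523)*12 = 4077168/523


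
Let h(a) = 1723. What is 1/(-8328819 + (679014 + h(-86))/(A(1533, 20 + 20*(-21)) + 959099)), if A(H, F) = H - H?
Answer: -959099/7988161293344 ≈ -1.2007e-7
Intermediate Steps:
A(H, F) = 0
1/(-8328819 + (679014 + h(-86))/(A(1533, 20 + 20*(-21)) + 959099)) = 1/(-8328819 + (679014 + 1723)/(0 + 959099)) = 1/(-8328819 + 680737/959099) = 1/(-7988161293344/959099) = -959099/7988161293344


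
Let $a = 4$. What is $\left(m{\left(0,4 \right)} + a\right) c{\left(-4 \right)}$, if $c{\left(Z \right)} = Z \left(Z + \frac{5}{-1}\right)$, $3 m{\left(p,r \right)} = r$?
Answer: $192$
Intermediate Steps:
$m{\left(p,r \right)} = \frac{r}{3}$
$c{\left(Z \right)} = Z \left(-5 + Z\right)$ ($c{\left(Z \right)} = Z \left(Z + 5 \left(-1\right)\right) = Z \left(Z - 5\right) = Z \left(-5 + Z\right)$)
$\left(m{\left(0,4 \right)} + a\right) c{\left(-4 \right)} = \left(\frac{1}{3} \cdot 4 + 4\right) \left(- 4 \left(-5 - 4\right)\right) = \left(\frac{4}{3} + 4\right) \left(\left(-4\right) \left(-9\right)\right) = \frac{16}{3} \cdot 36 = 192$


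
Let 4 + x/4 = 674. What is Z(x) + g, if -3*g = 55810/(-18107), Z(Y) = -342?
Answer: -18521972/54321 ≈ -340.97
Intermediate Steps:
x = 2680 (x = -16 + 4*674 = -16 + 2696 = 2680)
g = 55810/54321 (g = -55810/(3*(-18107)) = -55810*(-1)/(3*18107) = -⅓*(-55810/18107) = 55810/54321 ≈ 1.0274)
Z(x) + g = -342 + 55810/54321 = -18521972/54321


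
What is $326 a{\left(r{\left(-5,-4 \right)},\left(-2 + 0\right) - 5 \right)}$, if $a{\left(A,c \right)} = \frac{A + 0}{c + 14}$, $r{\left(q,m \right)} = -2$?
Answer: $- \frac{652}{7} \approx -93.143$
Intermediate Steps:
$a{\left(A,c \right)} = \frac{A}{14 + c}$
$326 a{\left(r{\left(-5,-4 \right)},\left(-2 + 0\right) - 5 \right)} = 326 \left(- \frac{2}{14 + \left(\left(-2 + 0\right) - 5\right)}\right) = 326 \left(- \frac{2}{14 - 7}\right) = 326 \left(- \frac{2}{7}\right) = - \frac{652}{7}$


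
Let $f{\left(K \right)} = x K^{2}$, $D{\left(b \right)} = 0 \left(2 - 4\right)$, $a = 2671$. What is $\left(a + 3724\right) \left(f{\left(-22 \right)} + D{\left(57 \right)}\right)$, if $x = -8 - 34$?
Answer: $-129997560$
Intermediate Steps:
$x = -42$
$D{\left(b \right)} = 0$ ($D{\left(b \right)} = 0 \left(-2\right) = 0$)
$f{\left(K \right)} = - 42 K^{2}$
$\left(a + 3724\right) \left(f{\left(-22 \right)} + D{\left(57 \right)}\right) = \left(2671 + 3724\right) \left(- 42 \left(-22\right)^{2} + 0\right) = 6395 \left(\left(-42\right) 484 + 0\right) = 6395 \left(-20328 + 0\right) = 6395 \left(-20328\right) = -129997560$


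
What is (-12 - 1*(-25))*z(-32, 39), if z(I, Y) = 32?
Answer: 416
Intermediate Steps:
(-12 - 1*(-25))*z(-32, 39) = (-12 - 1*(-25))*32 = (-12 + 25)*32 = 13*32 = 416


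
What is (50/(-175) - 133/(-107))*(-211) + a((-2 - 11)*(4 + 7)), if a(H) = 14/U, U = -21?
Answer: -455359/2247 ≈ -202.65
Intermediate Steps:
a(H) = -⅔ (a(H) = 14/(-21) = 14*(-1/21) = -⅔)
(50/(-175) - 133/(-107))*(-211) + a((-2 - 11)*(4 + 7)) = (50/(-175) - 133/(-107))*(-211) - ⅔ = (50*(-1/175) - 133*(-1/107))*(-211) - ⅔ = (-2/7 + 133/107)*(-211) - ⅔ = (717/749)*(-211) - ⅔ = -151287/749 - ⅔ = -455359/2247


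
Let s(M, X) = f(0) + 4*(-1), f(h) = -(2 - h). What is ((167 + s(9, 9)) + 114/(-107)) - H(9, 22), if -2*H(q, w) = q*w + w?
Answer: 28883/107 ≈ 269.93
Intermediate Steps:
H(q, w) = -w/2 - q*w/2 (H(q, w) = -(q*w + w)/2 = -(w + q*w)/2 = -w/2 - q*w/2)
f(h) = -2 + h
s(M, X) = -6 (s(M, X) = (-2 + 0) + 4*(-1) = -2 - 4 = -6)
((167 + s(9, 9)) + 114/(-107)) - H(9, 22) = ((167 - 6) + 114/(-107)) - (-1)*22*(1 + 9)/2 = (161 + 114*(-1/107)) - (-1)*22*10/2 = (161 - 114/107) - 1*(-110) = 17113/107 + 110 = 28883/107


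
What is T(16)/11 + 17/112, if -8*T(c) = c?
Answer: -37/1232 ≈ -0.030032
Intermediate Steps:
T(c) = -c/8
T(16)/11 + 17/112 = -1/8*16/11 + 17/112 = -2*1/11 + 17*(1/112) = -2/11 + 17/112 = -37/1232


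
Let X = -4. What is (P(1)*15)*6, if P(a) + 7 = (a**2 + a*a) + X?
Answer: -810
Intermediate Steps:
P(a) = -11 + 2*a**2 (P(a) = -7 + ((a**2 + a*a) - 4) = -7 + ((a**2 + a**2) - 4) = -7 + (2*a**2 - 4) = -7 + (-4 + 2*a**2) = -11 + 2*a**2)
(P(1)*15)*6 = ((-11 + 2*1**2)*15)*6 = ((-11 + 2*1)*15)*6 = ((-11 + 2)*15)*6 = -9*15*6 = -135*6 = -810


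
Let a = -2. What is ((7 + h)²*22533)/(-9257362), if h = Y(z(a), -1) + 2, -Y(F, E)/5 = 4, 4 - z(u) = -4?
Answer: -2726493/9257362 ≈ -0.29452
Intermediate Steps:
z(u) = 8 (z(u) = 4 - 1*(-4) = 4 + 4 = 8)
Y(F, E) = -20 (Y(F, E) = -5*4 = -20)
h = -18 (h = -20 + 2 = -18)
((7 + h)²*22533)/(-9257362) = ((7 - 18)²*22533)/(-9257362) = ((-11)²*22533)*(-1/9257362) = (121*22533)*(-1/9257362) = 2726493*(-1/9257362) = -2726493/9257362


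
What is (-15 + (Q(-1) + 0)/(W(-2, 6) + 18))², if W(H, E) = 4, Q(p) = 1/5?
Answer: 2719201/12100 ≈ 224.73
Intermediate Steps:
Q(p) = ⅕
(-15 + (Q(-1) + 0)/(W(-2, 6) + 18))² = (-15 + (⅕ + 0)/(4 + 18))² = (-15 + (⅕)/22)² = (-15 + (⅕)*(1/22))² = (-15 + 1/110)² = (-1649/110)² = 2719201/12100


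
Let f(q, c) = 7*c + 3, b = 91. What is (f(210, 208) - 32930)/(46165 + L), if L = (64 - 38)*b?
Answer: -31471/48531 ≈ -0.64847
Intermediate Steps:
f(q, c) = 3 + 7*c
L = 2366 (L = (64 - 38)*91 = 26*91 = 2366)
(f(210, 208) - 32930)/(46165 + L) = ((3 + 7*208) - 32930)/(46165 + 2366) = ((3 + 1456) - 32930)/48531 = (1459 - 32930)*(1/48531) = -31471*1/48531 = -31471/48531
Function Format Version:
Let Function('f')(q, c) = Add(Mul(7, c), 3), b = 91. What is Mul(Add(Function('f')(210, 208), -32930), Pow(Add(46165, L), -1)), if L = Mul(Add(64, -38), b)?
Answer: Rational(-31471, 48531) ≈ -0.64847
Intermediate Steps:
Function('f')(q, c) = Add(3, Mul(7, c))
L = 2366 (L = Mul(Add(64, -38), 91) = Mul(26, 91) = 2366)
Mul(Add(Function('f')(210, 208), -32930), Pow(Add(46165, L), -1)) = Mul(Add(Add(3, Mul(7, 208)), -32930), Pow(Add(46165, 2366), -1)) = Mul(Add(Add(3, 1456), -32930), Pow(48531, -1)) = Mul(Add(1459, -32930), Rational(1, 48531)) = Mul(-31471, Rational(1, 48531)) = Rational(-31471, 48531)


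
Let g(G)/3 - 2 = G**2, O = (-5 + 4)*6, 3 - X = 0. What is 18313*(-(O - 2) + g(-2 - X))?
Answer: 1629857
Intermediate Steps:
X = 3 (X = 3 - 1*0 = 3 + 0 = 3)
O = -6 (O = -1*6 = -6)
g(G) = 6 + 3*G**2
18313*(-(O - 2) + g(-2 - X)) = 18313*(-(-6 - 2) + (6 + 3*(-2 - 1*3)**2)) = 18313*(-1*(-8) + (6 + 3*(-2 - 3)**2)) = 18313*(8 + (6 + 3*(-5)**2)) = 18313*(8 + (6 + 3*25)) = 18313*(8 + (6 + 75)) = 18313*(8 + 81) = 18313*89 = 1629857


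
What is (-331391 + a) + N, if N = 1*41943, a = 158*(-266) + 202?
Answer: -331274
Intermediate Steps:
a = -41826 (a = -42028 + 202 = -41826)
N = 41943
(-331391 + a) + N = (-331391 - 41826) + 41943 = -373217 + 41943 = -331274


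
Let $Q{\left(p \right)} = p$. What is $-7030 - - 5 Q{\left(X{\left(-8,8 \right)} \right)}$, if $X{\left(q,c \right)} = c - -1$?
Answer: $-6985$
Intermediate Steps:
$X{\left(q,c \right)} = 1 + c$ ($X{\left(q,c \right)} = c + 1 = 1 + c$)
$-7030 - - 5 Q{\left(X{\left(-8,8 \right)} \right)} = -7030 - - 5 \left(1 + 8\right) = -7030 - \left(-5\right) 9 = -7030 - -45 = -7030 + 45 = -6985$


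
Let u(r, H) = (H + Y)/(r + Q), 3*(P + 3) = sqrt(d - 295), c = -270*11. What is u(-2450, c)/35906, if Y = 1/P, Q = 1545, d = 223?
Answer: 50493/552413810 + I*sqrt(2)/276206905 ≈ 9.1404e-5 + 5.1201e-9*I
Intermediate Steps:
c = -2970
P = -3 + 2*I*sqrt(2) (P = -3 + sqrt(223 - 295)/3 = -3 + sqrt(-72)/3 = -3 + (6*I*sqrt(2))/3 = -3 + 2*I*sqrt(2) ≈ -3.0 + 2.8284*I)
Y = 1/(-3 + 2*I*sqrt(2)) ≈ -0.17647 - 0.16638*I
u(r, H) = (-3/17 + H - 2*I*sqrt(2)/17)/(1545 + r) (u(r, H) = (H + (-3/17 - 2*I*sqrt(2)/17))/(r + 1545) = (-3/17 + H - 2*I*sqrt(2)/17)/(1545 + r))
u(-2450, c)/35906 = ((-1 - 2970*(3 - 2*I*sqrt(2)))/((3 - 2*I*sqrt(2))*(1545 - 2450)))/35906 = ((-1 + (-8910 + 5940*I*sqrt(2)))/((3 - 2*I*sqrt(2))*(-905)))*(1/35906) = (-1/905*(-8911 + 5940*I*sqrt(2))/(3 - 2*I*sqrt(2)))*(1/35906) = -(-8911 + 5940*I*sqrt(2))/(905*(3 - 2*I*sqrt(2)))*(1/35906) = -(-8911 + 5940*I*sqrt(2))/(32494930*(3 - 2*I*sqrt(2)))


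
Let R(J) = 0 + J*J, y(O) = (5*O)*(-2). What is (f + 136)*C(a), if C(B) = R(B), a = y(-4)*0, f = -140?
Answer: 0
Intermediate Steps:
y(O) = -10*O
R(J) = J**2 (R(J) = 0 + J**2 = J**2)
a = 0 (a = -10*(-4)*0 = 40*0 = 0)
C(B) = B**2
(f + 136)*C(a) = (-140 + 136)*0**2 = -4*0 = 0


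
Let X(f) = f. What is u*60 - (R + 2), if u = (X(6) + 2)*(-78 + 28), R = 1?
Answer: -24003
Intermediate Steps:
u = -400 (u = (6 + 2)*(-78 + 28) = 8*(-50) = -400)
u*60 - (R + 2) = -400*60 - (1 + 2) = -24000 - 1*3 = -24000 - 3 = -24003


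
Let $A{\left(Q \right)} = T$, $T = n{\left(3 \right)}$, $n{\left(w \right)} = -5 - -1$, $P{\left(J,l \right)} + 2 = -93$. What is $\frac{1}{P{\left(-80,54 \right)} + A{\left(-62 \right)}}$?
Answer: $- \frac{1}{99} \approx -0.010101$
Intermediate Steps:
$P{\left(J,l \right)} = -95$ ($P{\left(J,l \right)} = -2 - 93 = -95$)
$n{\left(w \right)} = -4$ ($n{\left(w \right)} = -5 + 1 = -4$)
$T = -4$
$A{\left(Q \right)} = -4$
$\frac{1}{P{\left(-80,54 \right)} + A{\left(-62 \right)}} = \frac{1}{-95 - 4} = \frac{1}{-99} = - \frac{1}{99}$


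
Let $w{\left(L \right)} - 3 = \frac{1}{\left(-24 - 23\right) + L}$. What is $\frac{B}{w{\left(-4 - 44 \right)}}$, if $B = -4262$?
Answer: $- \frac{202445}{142} \approx -1425.7$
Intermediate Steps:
$w{\left(L \right)} = 3 + \frac{1}{-47 + L}$ ($w{\left(L \right)} = 3 + \frac{1}{\left(-24 - 23\right) + L} = 3 + \frac{1}{-47 + L}$)
$\frac{B}{w{\left(-4 - 44 \right)}} = - \frac{4262}{\frac{1}{-47 - 48} \left(-140 + 3 \left(-4 - 44\right)\right)} = - \frac{4262}{\frac{1}{-47 - 48} \left(-140 + 3 \left(-48\right)\right)} = - \frac{4262}{\frac{1}{-95} \left(-140 - 144\right)} = - \frac{4262}{\left(- \frac{1}{95}\right) \left(-284\right)} = - \frac{4262}{\frac{284}{95}} = \left(-4262\right) \frac{95}{284} = - \frac{202445}{142}$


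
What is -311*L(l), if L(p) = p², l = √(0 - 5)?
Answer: 1555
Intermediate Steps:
l = I*√5 (l = √(-5) = I*√5 ≈ 2.2361*I)
-311*L(l) = -311*(I*√5)² = -311*(-5) = 1555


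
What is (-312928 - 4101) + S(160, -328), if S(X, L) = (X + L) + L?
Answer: -317525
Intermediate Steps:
S(X, L) = X + 2*L (S(X, L) = (L + X) + L = X + 2*L)
(-312928 - 4101) + S(160, -328) = (-312928 - 4101) + (160 + 2*(-328)) = -317029 + (160 - 656) = -317029 - 496 = -317525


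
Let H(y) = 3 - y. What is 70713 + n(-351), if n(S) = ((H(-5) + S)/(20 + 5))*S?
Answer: 1888218/25 ≈ 75529.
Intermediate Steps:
n(S) = S*(8/25 + S/25) (n(S) = (((3 - 1*(-5)) + S)/(20 + 5))*S = (((3 + 5) + S)/25)*S = ((8 + S)*(1/25))*S = (8/25 + S/25)*S = S*(8/25 + S/25))
70713 + n(-351) = 70713 + (1/25)*(-351)*(8 - 351) = 70713 + (1/25)*(-351)*(-343) = 70713 + 120393/25 = 1888218/25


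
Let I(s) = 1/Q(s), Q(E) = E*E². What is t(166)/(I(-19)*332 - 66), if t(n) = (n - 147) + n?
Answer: -1268915/453026 ≈ -2.8010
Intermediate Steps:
t(n) = -147 + 2*n (t(n) = (-147 + n) + n = -147 + 2*n)
Q(E) = E³
I(s) = s⁻³ (I(s) = 1/(s³) = s⁻³)
t(166)/(I(-19)*332 - 66) = (-147 + 2*166)/(332/(-19)³ - 66) = (-147 + 332)/(-1/6859*332 - 66) = 185/(-332/6859 - 66) = 185/(-453026/6859) = 185*(-6859/453026) = -1268915/453026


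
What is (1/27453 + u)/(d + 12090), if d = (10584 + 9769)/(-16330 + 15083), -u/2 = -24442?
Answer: 1673489528891/413328991281 ≈ 4.0488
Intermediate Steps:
u = 48884 (u = -2*(-24442) = 48884)
d = -20353/1247 (d = 20353/(-1247) = 20353*(-1/1247) = -20353/1247 ≈ -16.322)
(1/27453 + u)/(d + 12090) = (1/27453 + 48884)/(-20353/1247 + 12090) = (1/27453 + 48884)/(15055877/1247) = (1342012453/27453)*(1247/15055877) = 1673489528891/413328991281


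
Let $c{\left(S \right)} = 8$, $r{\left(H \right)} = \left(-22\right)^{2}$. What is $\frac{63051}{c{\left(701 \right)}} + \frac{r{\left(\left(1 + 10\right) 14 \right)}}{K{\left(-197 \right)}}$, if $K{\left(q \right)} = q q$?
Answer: $\frac{2446950131}{310472} \approx 7881.4$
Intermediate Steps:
$r{\left(H \right)} = 484$
$K{\left(q \right)} = q^{2}$
$\frac{63051}{c{\left(701 \right)}} + \frac{r{\left(\left(1 + 10\right) 14 \right)}}{K{\left(-197 \right)}} = \frac{63051}{8} + \frac{484}{\left(-197\right)^{2}} = 63051 \cdot \frac{1}{8} + \frac{484}{38809} = \frac{63051}{8} + 484 \cdot \frac{1}{38809} = \frac{63051}{8} + \frac{484}{38809} = \frac{2446950131}{310472}$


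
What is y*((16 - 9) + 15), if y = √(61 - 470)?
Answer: 22*I*√409 ≈ 444.92*I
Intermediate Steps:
y = I*√409 (y = √(-409) = I*√409 ≈ 20.224*I)
y*((16 - 9) + 15) = (I*√409)*((16 - 9) + 15) = (I*√409)*(7 + 15) = (I*√409)*22 = 22*I*√409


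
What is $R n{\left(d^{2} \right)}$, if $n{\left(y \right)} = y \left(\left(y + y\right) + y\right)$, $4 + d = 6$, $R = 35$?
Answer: $1680$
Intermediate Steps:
$d = 2$ ($d = -4 + 6 = 2$)
$n{\left(y \right)} = 3 y^{2}$ ($n{\left(y \right)} = y \left(2 y + y\right) = y 3 y = 3 y^{2}$)
$R n{\left(d^{2} \right)} = 35 \cdot 3 \left(2^{2}\right)^{2} = 35 \cdot 3 \cdot 4^{2} = 35 \cdot 3 \cdot 16 = 35 \cdot 48 = 1680$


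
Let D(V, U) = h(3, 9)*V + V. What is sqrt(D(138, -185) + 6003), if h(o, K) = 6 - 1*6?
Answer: sqrt(6141) ≈ 78.365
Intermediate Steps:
h(o, K) = 0 (h(o, K) = 6 - 6 = 0)
D(V, U) = V (D(V, U) = 0*V + V = 0 + V = V)
sqrt(D(138, -185) + 6003) = sqrt(138 + 6003) = sqrt(6141)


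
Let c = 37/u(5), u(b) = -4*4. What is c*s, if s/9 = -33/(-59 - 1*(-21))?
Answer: -10989/608 ≈ -18.074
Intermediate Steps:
u(b) = -16
c = -37/16 (c = 37/(-16) = 37*(-1/16) = -37/16 ≈ -2.3125)
s = 297/38 (s = 9*(-33/(-59 - 1*(-21))) = 9*(-33/(-59 + 21)) = 9*(-33/(-38)) = 9*(-33*(-1/38)) = 9*(33/38) = 297/38 ≈ 7.8158)
c*s = -37/16*297/38 = -10989/608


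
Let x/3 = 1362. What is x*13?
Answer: 53118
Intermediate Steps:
x = 4086 (x = 3*1362 = 4086)
x*13 = 4086*13 = 53118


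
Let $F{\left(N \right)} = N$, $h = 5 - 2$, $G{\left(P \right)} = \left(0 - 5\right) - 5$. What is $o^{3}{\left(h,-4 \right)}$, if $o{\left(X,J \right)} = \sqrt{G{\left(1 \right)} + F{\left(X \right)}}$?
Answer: $- 7 i \sqrt{7} \approx - 18.52 i$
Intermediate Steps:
$G{\left(P \right)} = -10$ ($G{\left(P \right)} = -5 - 5 = -10$)
$h = 3$ ($h = 5 - 2 = 3$)
$o{\left(X,J \right)} = \sqrt{-10 + X}$
$o^{3}{\left(h,-4 \right)} = \left(\sqrt{-10 + 3}\right)^{3} = \left(\sqrt{-7}\right)^{3} = \left(i \sqrt{7}\right)^{3} = - 7 i \sqrt{7}$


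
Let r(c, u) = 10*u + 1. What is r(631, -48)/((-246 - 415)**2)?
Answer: -479/436921 ≈ -0.0010963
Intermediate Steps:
r(c, u) = 1 + 10*u
r(631, -48)/((-246 - 415)**2) = (1 + 10*(-48))/((-246 - 415)**2) = (1 - 480)/((-661)**2) = -479/436921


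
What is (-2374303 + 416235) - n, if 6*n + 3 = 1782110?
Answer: -13530515/6 ≈ -2.2551e+6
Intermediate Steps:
n = 1782107/6 (n = -½ + (⅙)*1782110 = -½ + 891055/3 = 1782107/6 ≈ 2.9702e+5)
(-2374303 + 416235) - n = (-2374303 + 416235) - 1*1782107/6 = -1958068 - 1782107/6 = -13530515/6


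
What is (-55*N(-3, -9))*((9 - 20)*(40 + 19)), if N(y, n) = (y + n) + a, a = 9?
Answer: -107085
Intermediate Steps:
N(y, n) = 9 + n + y (N(y, n) = (y + n) + 9 = (n + y) + 9 = 9 + n + y)
(-55*N(-3, -9))*((9 - 20)*(40 + 19)) = (-55*(9 - 9 - 3))*((9 - 20)*(40 + 19)) = (-55*(-3))*(-11*59) = 165*(-649) = -107085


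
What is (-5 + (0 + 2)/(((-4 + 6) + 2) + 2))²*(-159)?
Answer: -10388/3 ≈ -3462.7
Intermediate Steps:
(-5 + (0 + 2)/(((-4 + 6) + 2) + 2))²*(-159) = (-5 + 2/((2 + 2) + 2))²*(-159) = (-5 + 2/(4 + 2))²*(-159) = (-5 + 2/6)²*(-159) = (-5 + 2*(⅙))²*(-159) = (-5 + ⅓)²*(-159) = (-14/3)²*(-159) = (196/9)*(-159) = -10388/3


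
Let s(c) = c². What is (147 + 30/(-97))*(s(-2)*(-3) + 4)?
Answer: -113832/97 ≈ -1173.5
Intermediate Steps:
(147 + 30/(-97))*(s(-2)*(-3) + 4) = (147 + 30/(-97))*((-2)²*(-3) + 4) = (147 + 30*(-1/97))*(4*(-3) + 4) = (147 - 30/97)*(-12 + 4) = (14229/97)*(-8) = -113832/97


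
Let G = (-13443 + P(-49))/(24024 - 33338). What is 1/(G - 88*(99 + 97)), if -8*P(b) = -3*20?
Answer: -18628/321268873 ≈ -5.7983e-5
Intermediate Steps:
P(b) = 15/2 (P(b) = -(-3)*20/8 = -1/8*(-60) = 15/2)
G = 26871/18628 (G = (-13443 + 15/2)/(24024 - 33338) = -26871/2/(-9314) = -26871/2*(-1/9314) = 26871/18628 ≈ 1.4425)
1/(G - 88*(99 + 97)) = 1/(26871/18628 - 88*(99 + 97)) = 1/(26871/18628 - 88*196) = 1/(26871/18628 - 17248) = 1/(-321268873/18628) = -18628/321268873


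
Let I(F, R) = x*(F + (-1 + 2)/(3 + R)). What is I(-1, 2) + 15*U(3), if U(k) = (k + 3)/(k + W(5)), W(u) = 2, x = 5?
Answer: 14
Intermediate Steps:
U(k) = (3 + k)/(2 + k) (U(k) = (k + 3)/(k + 2) = (3 + k)/(2 + k))
I(F, R) = 5*F + 5/(3 + R) (I(F, R) = 5*(F + (-1 + 2)/(3 + R)) = 5*(F + 1/(3 + R)) = 5*F + 5/(3 + R))
I(-1, 2) + 15*U(3) = 5*(1 + 3*(-1) - 1*2)/(3 + 2) + 15*((3 + 3)/(2 + 3)) = 5*(1 - 3 - 2)/5 + 15*(6/5) = 5*(1/5)*(-4) + 15*((1/5)*6) = -4 + 15*(6/5) = -4 + 18 = 14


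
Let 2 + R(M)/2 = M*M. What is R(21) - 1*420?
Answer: 458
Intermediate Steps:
R(M) = -4 + 2*M² (R(M) = -4 + 2*(M*M) = -4 + 2*M²)
R(21) - 1*420 = (-4 + 2*21²) - 1*420 = (-4 + 2*441) - 420 = (-4 + 882) - 420 = 878 - 420 = 458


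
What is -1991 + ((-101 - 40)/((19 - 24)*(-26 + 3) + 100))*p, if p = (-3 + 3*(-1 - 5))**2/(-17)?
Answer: -7214924/3655 ≈ -1974.0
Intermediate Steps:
p = -441/17 (p = (-3 + 3*(-6))**2*(-1/17) = (-3 - 18)**2*(-1/17) = (-21)**2*(-1/17) = 441*(-1/17) = -441/17 ≈ -25.941)
-1991 + ((-101 - 40)/((19 - 24)*(-26 + 3) + 100))*p = -1991 + ((-101 - 40)/((19 - 24)*(-26 + 3) + 100))*(-441/17) = -1991 - 141/(-5*(-23) + 100)*(-441/17) = -1991 - 141/(115 + 100)*(-441/17) = -1991 - 141/215*(-441/17) = -1991 + 62181/3655 = -7214924/3655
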